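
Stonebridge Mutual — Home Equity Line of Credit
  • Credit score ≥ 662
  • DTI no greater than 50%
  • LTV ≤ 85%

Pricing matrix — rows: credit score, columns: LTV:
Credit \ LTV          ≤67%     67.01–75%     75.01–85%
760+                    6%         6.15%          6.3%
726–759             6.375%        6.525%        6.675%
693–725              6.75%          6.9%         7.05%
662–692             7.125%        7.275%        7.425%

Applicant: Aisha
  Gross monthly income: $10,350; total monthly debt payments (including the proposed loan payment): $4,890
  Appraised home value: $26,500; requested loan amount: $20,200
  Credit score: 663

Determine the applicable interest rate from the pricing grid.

Credit score 663 ≥ 662; DTI = 4,890/10,350 = 47.2% ≤ 50%
Loan-to-value = 20,200/26,500 = 76.2% — pass (85% max)
Score 663 is in the 662–692 band; LTV 76.2% is in the 75.01–85% band → 7.425%.

7.425%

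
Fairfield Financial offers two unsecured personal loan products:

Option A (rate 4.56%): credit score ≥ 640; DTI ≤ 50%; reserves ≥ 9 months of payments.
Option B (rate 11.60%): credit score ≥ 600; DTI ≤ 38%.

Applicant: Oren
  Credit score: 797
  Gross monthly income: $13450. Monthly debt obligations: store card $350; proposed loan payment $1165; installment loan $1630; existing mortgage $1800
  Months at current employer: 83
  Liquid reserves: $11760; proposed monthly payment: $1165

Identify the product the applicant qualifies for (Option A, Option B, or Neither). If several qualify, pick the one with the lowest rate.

Total debts = (350 + 1,165 + 1,630 + 1,800) = 4,945; DTI = 4,945/13,450 = 36.8%.
Reserves = 11,760/1,165 = 10.1 months.
Option A: score 797 ≥ 640; DTI 36.8% ≤ 50%; reserves 10.1 ≥ 9 mo → qualifies.
Option B: score 797 ≥ 600; DTI 36.8% ≤ 38% → qualifies.
Qualifying: Option A, Option B. Lowest rate is 4.56% → Option A.

Option A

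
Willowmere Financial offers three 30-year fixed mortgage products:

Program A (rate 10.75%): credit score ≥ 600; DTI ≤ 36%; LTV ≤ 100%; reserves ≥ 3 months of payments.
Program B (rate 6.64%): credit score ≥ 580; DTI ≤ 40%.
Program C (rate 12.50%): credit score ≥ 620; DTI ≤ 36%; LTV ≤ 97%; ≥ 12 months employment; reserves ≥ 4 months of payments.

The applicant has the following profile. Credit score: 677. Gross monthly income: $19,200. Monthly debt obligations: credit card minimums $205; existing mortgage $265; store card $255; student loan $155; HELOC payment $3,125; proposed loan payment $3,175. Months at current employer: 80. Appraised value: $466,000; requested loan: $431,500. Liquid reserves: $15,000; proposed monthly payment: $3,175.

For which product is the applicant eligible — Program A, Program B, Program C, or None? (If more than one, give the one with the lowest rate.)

Program B

Total debts = (205 + 265 + 255 + 155 + 3,125 + 3,175) = 7,180; DTI = 7,180/19,200 = 37.4%.
LTV = 431,500/466,000 = 92.6%.
Reserves = 15,000/3,175 = 4.7 months.
Program A: score 677 ≥ 600; DTI 37.4% > 36%; LTV 92.6% ≤ 100%; reserves 4.7 ≥ 3 mo → does not qualify.
Program B: score 677 ≥ 580; DTI 37.4% ≤ 40% → qualifies.
Program C: score 677 ≥ 620; DTI 37.4% > 36%; LTV 92.6% ≤ 97%; employment 80 ≥ 12 mo; reserves 4.7 ≥ 4 mo → does not qualify.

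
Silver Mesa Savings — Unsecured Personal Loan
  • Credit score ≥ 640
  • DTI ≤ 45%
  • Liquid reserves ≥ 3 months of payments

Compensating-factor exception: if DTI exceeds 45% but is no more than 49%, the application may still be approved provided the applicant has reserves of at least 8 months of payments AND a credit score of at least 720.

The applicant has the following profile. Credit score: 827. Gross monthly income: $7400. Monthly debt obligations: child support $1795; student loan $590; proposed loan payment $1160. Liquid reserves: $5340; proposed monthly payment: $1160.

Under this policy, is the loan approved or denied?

Denied

Credit score 827 ≥ 640 (meets base)
Total debts = (1,795 + 590 + 1,160) = 3,545. DTI: 3,545 ÷ 7,400 = 47.9%, over the 45% base limit.
Reserves = 5,340/1,160 = 4.6 months ≥ 3
DTI 47.9% is within the 45%–49% exception band; checking compensating factors.
Override check — reserves: 4.6 mo (short of 8); score: 827 (ok).
Compensating-factor requirement not fully met.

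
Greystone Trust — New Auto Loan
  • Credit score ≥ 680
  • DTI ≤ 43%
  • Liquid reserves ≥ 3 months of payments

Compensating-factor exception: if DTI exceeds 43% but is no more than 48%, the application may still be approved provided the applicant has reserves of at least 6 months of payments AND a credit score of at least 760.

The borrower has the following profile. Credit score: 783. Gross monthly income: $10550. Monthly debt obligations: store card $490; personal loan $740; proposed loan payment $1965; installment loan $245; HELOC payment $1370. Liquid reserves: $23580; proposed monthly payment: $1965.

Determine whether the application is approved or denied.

Approved

Credit score 783 ≥ 680 (meets base)
Total debts = (490 + 740 + 1,965 + 245 + 1,370) = 4,810. DTI: 4,810 ÷ 10,550 = 45.6%, over the 43% base limit.
Reserves: 23,580 ÷ 1,965 = 12.0 months (meets 3-month minimum)
DTI 45.6% is within the 43%–48% exception band; checking compensating factors.
Reserves 12.0 ≥ 6 months; credit score 783 ≥ 760.
Both compensating conditions met → exception applies.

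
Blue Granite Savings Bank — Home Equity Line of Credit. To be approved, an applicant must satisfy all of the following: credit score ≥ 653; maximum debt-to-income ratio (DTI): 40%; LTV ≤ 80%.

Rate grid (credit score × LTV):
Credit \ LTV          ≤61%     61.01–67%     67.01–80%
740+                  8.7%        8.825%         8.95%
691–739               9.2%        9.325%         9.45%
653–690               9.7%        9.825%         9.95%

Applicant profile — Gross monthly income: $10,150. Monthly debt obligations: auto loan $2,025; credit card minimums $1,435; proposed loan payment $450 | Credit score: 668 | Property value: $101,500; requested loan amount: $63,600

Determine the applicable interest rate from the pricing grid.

9.825%

Credit score 668 ≥ 653; Total monthly debts = (2,025 + 1,435 + 450) = 3,910. DTI = 3,910/10,150 = 38.5% ≤ 40%
LTV: 63,600 ÷ 101,500 = 62.7%, within 80% cap
Score 668 is in the 653–690 band; LTV 62.7% is in the 61.01–67% band → 9.825%.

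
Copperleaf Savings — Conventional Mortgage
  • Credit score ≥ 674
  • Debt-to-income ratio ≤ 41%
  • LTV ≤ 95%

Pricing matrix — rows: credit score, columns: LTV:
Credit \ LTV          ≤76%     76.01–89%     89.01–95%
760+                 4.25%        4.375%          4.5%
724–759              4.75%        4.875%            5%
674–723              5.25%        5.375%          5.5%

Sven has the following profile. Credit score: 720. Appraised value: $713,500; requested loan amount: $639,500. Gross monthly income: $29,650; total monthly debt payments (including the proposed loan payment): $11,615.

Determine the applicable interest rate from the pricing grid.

Credit score 720 ≥ 674; DTI: 11,615 ÷ 29,650 = 39.2%, within the 41% cap
LTV = 639,500/713,500 = 89.6% ≤ 95%
Credit 720 → row 674–723; LTV 89.6% → column 89.01–95%. Grid cell → 5.5%.

5.5%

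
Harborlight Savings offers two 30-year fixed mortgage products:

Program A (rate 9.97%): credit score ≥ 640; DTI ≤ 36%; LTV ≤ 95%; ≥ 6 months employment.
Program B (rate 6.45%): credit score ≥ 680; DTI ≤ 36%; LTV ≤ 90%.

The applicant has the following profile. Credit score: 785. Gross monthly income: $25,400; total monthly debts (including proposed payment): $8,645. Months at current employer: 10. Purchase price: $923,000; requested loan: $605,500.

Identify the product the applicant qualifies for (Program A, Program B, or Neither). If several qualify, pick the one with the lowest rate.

Program B

DTI = 8,645/25,400 = 34%.
LTV = 605,500/923,000 = 65.6%.
Program A: score 785 ≥ 640; DTI 34% ≤ 36%; LTV 65.6% ≤ 95%; employment 10 ≥ 6 mo → qualifies.
Program B: score 785 ≥ 680; DTI 34% ≤ 36%; LTV 65.6% ≤ 90% → qualifies.
Qualifying: Program A, Program B. Lowest rate is 6.45% → Program B.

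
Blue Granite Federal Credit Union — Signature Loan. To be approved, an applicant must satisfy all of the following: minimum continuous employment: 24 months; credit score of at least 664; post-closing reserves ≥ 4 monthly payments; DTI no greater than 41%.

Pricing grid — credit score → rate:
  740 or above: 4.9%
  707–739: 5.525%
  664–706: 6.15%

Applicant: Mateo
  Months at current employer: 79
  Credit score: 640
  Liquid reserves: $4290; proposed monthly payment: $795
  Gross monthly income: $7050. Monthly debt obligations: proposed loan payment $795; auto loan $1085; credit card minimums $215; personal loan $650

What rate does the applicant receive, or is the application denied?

Denied

Credit score 640 < 664 (below minimum)
Employment 79 ≥ 24 months
Reserves = 4,290/795 = 5.4 months ≥ 4
Total monthly debts = (795 + 1,085 + 215 + 650) = 2,745. DTI = 2,745/7,050 = 38.9% ≤ 41%
Not all requirements met → denied.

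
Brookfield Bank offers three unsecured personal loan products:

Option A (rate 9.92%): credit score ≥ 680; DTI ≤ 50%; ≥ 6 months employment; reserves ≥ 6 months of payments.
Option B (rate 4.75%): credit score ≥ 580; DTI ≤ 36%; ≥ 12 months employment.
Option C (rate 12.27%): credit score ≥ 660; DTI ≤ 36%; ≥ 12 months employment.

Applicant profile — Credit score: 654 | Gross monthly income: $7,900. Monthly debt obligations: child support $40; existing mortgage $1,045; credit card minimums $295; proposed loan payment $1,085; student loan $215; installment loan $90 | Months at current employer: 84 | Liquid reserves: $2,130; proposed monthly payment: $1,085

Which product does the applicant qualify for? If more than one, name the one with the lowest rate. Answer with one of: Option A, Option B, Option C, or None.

Total debts = (40 + 1,045 + 295 + 1,085 + 215 + 90) = 2,770; DTI = 2,770/7,900 = 35.1%.
Reserves = 2,130/1,085 = 2.0 months.
Option A: score 654 < 680; DTI 35.1% ≤ 50%; employment 84 ≥ 6 mo; reserves 2.0 < 6 mo → does not qualify.
Option B: score 654 ≥ 580; DTI 35.1% ≤ 36%; employment 84 ≥ 12 mo → qualifies.
Option C: score 654 < 660; DTI 35.1% ≤ 36%; employment 84 ≥ 12 mo → does not qualify.

Option B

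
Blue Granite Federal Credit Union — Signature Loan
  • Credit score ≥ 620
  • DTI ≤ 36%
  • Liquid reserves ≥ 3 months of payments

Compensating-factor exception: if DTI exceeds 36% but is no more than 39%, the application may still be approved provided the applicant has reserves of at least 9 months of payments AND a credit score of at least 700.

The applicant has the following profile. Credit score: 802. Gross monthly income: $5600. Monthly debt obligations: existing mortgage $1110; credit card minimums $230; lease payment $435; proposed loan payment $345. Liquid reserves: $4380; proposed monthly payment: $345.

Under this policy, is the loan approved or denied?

Approved

Credit score 802 ≥ 620 (meets base)
Total debts = (1,110 + 230 + 435 + 345) = 2,120. DTI = 2,120/5,600 = 37.9% > 36% — standard DTI limit exceeded.
Liquid reserves cover 4,380/345 = 12.7 months — ≥ 3 required
DTI 37.9% is within the 36%–39% exception band; checking compensating factors.
Reserves 12.7 ≥ 9 months; credit score 802 ≥ 700.
Both override conditions satisfied; DTI exception granted.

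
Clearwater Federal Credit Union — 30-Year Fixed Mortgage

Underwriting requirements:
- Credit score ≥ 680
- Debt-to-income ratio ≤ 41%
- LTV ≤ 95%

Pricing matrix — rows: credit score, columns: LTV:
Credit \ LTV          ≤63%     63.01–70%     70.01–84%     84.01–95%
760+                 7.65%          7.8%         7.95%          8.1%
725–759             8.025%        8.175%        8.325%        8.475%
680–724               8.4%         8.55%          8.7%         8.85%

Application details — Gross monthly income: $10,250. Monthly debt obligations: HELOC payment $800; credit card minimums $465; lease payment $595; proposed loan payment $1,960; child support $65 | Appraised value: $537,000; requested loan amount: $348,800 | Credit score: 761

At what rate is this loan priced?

Credit score 761 ≥ 680; Total monthly debts = (800 + 465 + 595 + 1,960 + 65) = 3,885. DTI = 3,885/10,250 = 37.9% ≤ 41%
LTV = 348,800/537,000 = 65% ≤ 95%
Score 761 is in the 760+ band; LTV 65% is in the 63.01–70% band → 7.8%.

7.8%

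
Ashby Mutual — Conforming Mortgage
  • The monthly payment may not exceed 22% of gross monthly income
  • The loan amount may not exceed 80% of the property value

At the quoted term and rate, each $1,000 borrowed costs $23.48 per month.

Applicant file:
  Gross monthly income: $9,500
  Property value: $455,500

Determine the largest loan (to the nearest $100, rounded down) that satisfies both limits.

$89,000

Payment cap: 22% × $9,500 = $2,090/month.
At $23.48 per $1,000, that supports 2,090/23.48 × 1,000 ≈ $89,011 → $89,000.
LTV cap: 80% × $455,500 = $364,400 → $364,400.
Binding constraint: payment-to-income.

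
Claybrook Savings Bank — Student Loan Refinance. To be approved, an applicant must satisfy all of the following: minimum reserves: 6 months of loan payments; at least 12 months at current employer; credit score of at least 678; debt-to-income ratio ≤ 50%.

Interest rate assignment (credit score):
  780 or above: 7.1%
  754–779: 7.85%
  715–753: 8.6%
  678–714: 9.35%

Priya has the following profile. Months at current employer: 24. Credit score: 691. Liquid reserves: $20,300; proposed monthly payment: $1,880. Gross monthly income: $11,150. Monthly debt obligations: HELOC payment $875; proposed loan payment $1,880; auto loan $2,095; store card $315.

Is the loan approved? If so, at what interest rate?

Credit score 691 ≥ 678 (meets minimum)
Employment 24 ≥ 12 months
Total monthly debts = (875 + 1,880 + 2,095 + 315) = 5,165. DTI: 5,165 ÷ 11,150 = 46.3%, within the 50% cap
Reserves = 20,300/1,880 = 10.8 months ≥ 6
All requirements met. Score 691 falls in the 678–714 tier → 9.35%.

Approved at 9.35%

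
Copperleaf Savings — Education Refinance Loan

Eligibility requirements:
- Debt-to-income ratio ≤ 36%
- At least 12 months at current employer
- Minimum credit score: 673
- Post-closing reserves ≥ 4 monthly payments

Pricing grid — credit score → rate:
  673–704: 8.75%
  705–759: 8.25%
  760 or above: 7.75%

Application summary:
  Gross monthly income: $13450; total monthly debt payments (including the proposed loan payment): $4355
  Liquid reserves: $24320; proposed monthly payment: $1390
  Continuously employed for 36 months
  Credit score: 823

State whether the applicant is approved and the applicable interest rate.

Approved at 7.75%

Credit score 823 ≥ 673 (meets minimum)
Employment 36 ≥ 12 months
DTI: 4,355 ÷ 13,450 = 32.4%, within the 36% cap
Liquid reserves cover 24,320/1,390 = 17.5 months — ≥ 4 required
All requirements met. Score 823 falls in the 760 or above tier → 7.75%.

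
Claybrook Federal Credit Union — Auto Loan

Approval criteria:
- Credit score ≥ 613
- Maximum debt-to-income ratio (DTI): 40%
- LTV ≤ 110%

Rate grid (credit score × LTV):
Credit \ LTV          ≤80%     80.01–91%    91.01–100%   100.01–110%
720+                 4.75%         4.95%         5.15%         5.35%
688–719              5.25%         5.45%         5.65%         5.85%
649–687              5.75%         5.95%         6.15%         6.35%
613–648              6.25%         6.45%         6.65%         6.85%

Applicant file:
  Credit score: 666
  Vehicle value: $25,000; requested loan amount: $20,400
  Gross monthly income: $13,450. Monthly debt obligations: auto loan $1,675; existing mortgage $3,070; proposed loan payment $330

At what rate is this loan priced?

Credit score 666 ≥ 613; Total monthly debts = (1,675 + 3,070 + 330) = 5,075. Debt-to-income = 5,075/13,450 = 37.7% — meets 40% limit
LTV: 20,400 ÷ 25,000 = 81.6%, within 110% cap
Credit 666 → row 649–687; LTV 81.6% → column 80.01–91%. Grid cell → 5.95%.

5.95%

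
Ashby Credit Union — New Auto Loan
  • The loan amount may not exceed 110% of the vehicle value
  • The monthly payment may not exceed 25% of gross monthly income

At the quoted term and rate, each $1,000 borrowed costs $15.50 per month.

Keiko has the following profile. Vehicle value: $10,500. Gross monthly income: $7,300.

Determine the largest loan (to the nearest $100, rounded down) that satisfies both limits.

Payment cap: 25% × $7,300 = $1,825/month.
At $15.50 per $1,000, that supports 1,825/15.50 × 1,000 ≈ $117,741 → $117,700.
LTV cap: 110% × $10,500 = $11,550 → $11,500.
Binding constraint: loan-to-value.

$11,500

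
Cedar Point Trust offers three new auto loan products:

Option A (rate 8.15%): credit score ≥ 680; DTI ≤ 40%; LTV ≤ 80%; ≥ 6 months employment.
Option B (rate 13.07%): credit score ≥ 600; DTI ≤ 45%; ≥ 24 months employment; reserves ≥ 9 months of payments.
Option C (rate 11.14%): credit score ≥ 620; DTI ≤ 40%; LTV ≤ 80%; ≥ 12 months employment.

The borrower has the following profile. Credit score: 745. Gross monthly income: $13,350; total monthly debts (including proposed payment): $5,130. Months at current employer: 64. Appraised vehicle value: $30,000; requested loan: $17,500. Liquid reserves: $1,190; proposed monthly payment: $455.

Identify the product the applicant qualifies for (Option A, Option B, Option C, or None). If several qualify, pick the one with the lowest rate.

DTI = 5,130/13,350 = 38.4%.
LTV = 17,500/30,000 = 58.3%.
Reserves = 1,190/455 = 2.6 months.
Option A: score 745 ≥ 680; DTI 38.4% ≤ 40%; LTV 58.3% ≤ 80%; employment 64 ≥ 6 mo → qualifies.
Option B: score 745 ≥ 600; DTI 38.4% ≤ 45%; employment 64 ≥ 24 mo; reserves 2.6 < 9 mo → does not qualify.
Option C: score 745 ≥ 620; DTI 38.4% ≤ 40%; LTV 58.3% ≤ 80%; employment 64 ≥ 12 mo → qualifies.
Qualifying: Option A, Option C. Lowest rate is 8.15% → Option A.

Option A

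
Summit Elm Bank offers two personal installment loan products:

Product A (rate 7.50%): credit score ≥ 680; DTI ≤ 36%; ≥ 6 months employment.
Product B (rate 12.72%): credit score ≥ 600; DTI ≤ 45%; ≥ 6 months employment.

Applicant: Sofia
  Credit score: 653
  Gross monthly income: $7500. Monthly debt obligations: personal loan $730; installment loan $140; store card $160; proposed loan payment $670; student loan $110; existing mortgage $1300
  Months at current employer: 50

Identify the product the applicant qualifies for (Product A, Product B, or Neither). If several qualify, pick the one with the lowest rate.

Total debts = (730 + 140 + 160 + 670 + 110 + 1,300) = 3,110; DTI = 3,110/7,500 = 41.5%.
Product A: score 653 < 680; DTI 41.5% > 36%; employment 50 ≥ 6 mo → does not qualify.
Product B: score 653 ≥ 600; DTI 41.5% ≤ 45%; employment 50 ≥ 6 mo → qualifies.

Product B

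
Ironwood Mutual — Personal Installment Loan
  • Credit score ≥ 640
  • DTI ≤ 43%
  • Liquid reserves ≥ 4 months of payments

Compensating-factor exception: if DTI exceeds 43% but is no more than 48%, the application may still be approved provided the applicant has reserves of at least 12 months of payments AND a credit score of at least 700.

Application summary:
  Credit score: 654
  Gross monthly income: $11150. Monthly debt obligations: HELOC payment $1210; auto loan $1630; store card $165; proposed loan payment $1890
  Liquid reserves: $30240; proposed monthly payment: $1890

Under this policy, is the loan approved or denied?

Denied

Credit score 654 ≥ 640 (meets base)
Total debts = (1,210 + 1,630 + 165 + 1,890) = 4,895. DTI = 4,895/11,150 = 43.9% > 43% — standard DTI limit exceeded.
Reserves = 30,240/1,890 = 16.0 months ≥ 4
DTI 43.9% is within the 43%–48% exception band; checking compensating factors.
Reserves 16.0 ≥ 12 months; credit score 654 < 700.
Override conditions not both satisfied; exception does not apply.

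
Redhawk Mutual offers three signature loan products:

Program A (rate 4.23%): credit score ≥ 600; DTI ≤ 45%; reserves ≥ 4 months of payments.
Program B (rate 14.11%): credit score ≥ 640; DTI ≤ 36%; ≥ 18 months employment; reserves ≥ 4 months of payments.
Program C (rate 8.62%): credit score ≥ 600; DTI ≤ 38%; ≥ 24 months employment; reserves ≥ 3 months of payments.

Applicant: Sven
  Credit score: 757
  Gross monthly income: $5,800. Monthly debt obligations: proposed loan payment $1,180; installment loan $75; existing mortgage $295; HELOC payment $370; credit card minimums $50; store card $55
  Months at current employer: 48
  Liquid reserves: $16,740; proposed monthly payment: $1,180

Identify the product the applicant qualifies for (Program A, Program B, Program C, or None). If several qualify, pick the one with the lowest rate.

Program A

Total debts = (1,180 + 75 + 295 + 370 + 50 + 55) = 2,025; DTI = 2,025/5,800 = 34.9%.
Reserves = 16,740/1,180 = 14.2 months.
Program A: score 757 ≥ 600; DTI 34.9% ≤ 45%; reserves 14.2 ≥ 4 mo → qualifies.
Program B: score 757 ≥ 640; DTI 34.9% ≤ 36%; employment 48 ≥ 18 mo; reserves 14.2 ≥ 4 mo → qualifies.
Program C: score 757 ≥ 600; DTI 34.9% ≤ 38%; employment 48 ≥ 24 mo; reserves 14.2 ≥ 3 mo → qualifies.
Qualifying: Program A, Program B, Program C. Lowest rate is 4.23% → Program A.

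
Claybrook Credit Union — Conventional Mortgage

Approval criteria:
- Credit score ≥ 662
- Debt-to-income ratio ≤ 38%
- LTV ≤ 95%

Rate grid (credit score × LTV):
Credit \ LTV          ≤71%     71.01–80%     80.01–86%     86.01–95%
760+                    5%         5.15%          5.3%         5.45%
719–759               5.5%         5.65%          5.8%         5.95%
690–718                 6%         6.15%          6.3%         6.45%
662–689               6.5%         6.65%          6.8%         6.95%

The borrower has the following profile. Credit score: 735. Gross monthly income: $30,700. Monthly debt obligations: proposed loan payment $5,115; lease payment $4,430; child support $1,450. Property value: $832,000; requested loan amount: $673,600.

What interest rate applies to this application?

5.8%

Credit score 735 ≥ 662; Total monthly debts = (5,115 + 4,430 + 1,450) = 10,995. DTI = 10,995/30,700 = 35.8% ≤ 38%
Loan-to-value = 673,600/832,000 = 81% — pass (95% max)
Score 735 is in the 719–759 band; LTV 81% is in the 80.01–86% band → 5.8%.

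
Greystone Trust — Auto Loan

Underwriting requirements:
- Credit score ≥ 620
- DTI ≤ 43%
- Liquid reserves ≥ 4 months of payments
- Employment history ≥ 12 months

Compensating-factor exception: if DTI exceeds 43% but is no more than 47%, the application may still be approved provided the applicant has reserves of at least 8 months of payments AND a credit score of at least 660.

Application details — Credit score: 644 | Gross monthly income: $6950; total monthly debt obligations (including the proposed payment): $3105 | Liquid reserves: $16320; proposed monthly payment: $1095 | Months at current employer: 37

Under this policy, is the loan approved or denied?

Denied

Credit score 644 ≥ 620 (meets base)
DTI = 3,105/6,950 = 44.7% > 43% — standard DTI limit exceeded.
Liquid reserves cover 16,320/1,095 = 14.9 months — ≥ 4 required
Employment 37 ≥ 12 months
DTI 44.7% is within the 43%–47% exception band; checking compensating factors.
Override check — reserves: 14.9 mo (ok); score: 644 (below 660).
Compensating-factor requirement not fully met.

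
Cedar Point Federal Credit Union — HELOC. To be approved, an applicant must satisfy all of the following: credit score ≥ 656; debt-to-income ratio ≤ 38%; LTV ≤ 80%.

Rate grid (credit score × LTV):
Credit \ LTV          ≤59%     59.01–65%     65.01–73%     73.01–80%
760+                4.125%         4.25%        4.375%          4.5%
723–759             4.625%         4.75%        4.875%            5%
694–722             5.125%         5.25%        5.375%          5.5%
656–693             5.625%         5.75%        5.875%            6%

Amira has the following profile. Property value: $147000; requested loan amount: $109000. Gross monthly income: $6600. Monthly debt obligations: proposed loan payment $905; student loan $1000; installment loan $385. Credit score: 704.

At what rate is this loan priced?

Credit score 704 ≥ 656; Total monthly debts = (905 + 1,000 + 385) = 2,290. DTI = 2,290/6,600 = 34.7% ≤ 38%
LTV = 109,000/147,000 = 74.1% ≤ 80%
Credit 704 → row 694–722; LTV 74.1% → column 73.01–80%. Grid cell → 5.5%.

5.5%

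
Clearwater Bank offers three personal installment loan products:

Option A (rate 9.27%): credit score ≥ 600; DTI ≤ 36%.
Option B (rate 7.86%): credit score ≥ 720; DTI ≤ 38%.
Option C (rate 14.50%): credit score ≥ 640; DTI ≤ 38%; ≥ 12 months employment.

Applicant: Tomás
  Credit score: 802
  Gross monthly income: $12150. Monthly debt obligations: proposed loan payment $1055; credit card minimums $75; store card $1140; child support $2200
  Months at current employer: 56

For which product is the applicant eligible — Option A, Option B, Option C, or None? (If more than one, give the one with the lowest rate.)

Total debts = (1,055 + 75 + 1,140 + 2,200) = 4,470; DTI = 4,470/12,150 = 36.8%.
Option A: score 802 ≥ 600; DTI 36.8% > 36% → does not qualify.
Option B: score 802 ≥ 720; DTI 36.8% ≤ 38% → qualifies.
Option C: score 802 ≥ 640; DTI 36.8% ≤ 38%; employment 56 ≥ 12 mo → qualifies.
Qualifying: Option B, Option C. Lowest rate is 7.86% → Option B.

Option B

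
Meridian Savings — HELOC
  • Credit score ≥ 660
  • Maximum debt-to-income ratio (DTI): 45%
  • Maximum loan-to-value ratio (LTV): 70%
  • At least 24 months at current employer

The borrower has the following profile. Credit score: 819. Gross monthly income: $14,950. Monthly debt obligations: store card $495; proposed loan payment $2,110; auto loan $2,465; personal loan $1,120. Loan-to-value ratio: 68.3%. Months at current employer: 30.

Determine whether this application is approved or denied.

Credit score 819 ≥ 660 (meets)
Total monthly debts = (495 + 2,110 + 2,465 + 1,120) = 6,190. DTI: 6,190 ÷ 14,950 = 41.4%, within the 45% cap
LTV 68.3% ≤ 70%
Employment 30 ≥ 24 months
All criteria satisfied.

Approved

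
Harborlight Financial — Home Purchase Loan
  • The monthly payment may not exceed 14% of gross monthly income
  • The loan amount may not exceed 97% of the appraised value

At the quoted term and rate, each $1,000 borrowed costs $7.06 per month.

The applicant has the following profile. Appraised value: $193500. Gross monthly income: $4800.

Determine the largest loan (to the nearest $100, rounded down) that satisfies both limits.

$95,100

Payment cap: 14% × $4,800 = $672/month.
At $7.06 per $1,000, that supports 672/7.06 × 1,000 ≈ $95,184 → $95,100.
LTV cap: 97% × $193,500 = $187,695 → $187,600.
Binding constraint: payment-to-income.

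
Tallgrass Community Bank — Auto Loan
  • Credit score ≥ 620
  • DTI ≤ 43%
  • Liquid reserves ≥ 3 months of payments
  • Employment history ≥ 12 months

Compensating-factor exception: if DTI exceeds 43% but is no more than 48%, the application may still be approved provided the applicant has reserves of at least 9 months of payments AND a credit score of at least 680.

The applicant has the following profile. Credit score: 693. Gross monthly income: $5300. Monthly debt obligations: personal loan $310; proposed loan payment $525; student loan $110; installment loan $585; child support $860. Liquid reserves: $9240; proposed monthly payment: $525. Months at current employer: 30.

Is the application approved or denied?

Credit score 693 ≥ 620 (meets base)
Total debts = (310 + 525 + 110 + 585 + 860) = 2,390. DTI = 2,390/5,300 = 45.1% > 43% — standard DTI limit exceeded.
Reserves: 9,240 ÷ 525 = 17.6 months (meets 3-month minimum)
Employment 30 ≥ 12 months
45.1% falls in the override range (43%–48%), so the compensating-factor test applies.
Reserves 17.6 ≥ 9 months; credit score 693 ≥ 680.
Both override conditions satisfied; DTI exception granted.

Approved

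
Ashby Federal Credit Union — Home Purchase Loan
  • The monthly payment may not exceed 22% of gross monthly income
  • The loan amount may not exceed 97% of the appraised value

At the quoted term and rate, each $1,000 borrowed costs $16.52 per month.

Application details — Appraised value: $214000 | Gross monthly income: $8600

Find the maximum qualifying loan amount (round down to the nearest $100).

Payment cap: 22% × $8,600 = $1,892/month.
At $16.52 per $1,000, that supports 1,892/16.52 × 1,000 ≈ $114,527 → $114,500.
LTV cap: 97% × $214,000 = $207,580 → $207,500.
Binding constraint: payment-to-income.

$114,500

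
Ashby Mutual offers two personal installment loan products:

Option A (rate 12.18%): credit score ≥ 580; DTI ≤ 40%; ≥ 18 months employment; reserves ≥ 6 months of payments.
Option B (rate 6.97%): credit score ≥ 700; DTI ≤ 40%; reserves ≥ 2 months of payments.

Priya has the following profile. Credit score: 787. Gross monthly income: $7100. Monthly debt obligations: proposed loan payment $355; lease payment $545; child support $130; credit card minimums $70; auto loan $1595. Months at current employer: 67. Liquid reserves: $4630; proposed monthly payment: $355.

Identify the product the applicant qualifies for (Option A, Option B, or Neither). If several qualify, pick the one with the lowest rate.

Option B

Total debts = (355 + 545 + 130 + 70 + 1,595) = 2,695; DTI = 2,695/7,100 = 38%.
Reserves = 4,630/355 = 13.0 months.
Option A: score 787 ≥ 580; DTI 38% ≤ 40%; employment 67 ≥ 18 mo; reserves 13.0 ≥ 6 mo → qualifies.
Option B: score 787 ≥ 700; DTI 38% ≤ 40%; reserves 13.0 ≥ 2 mo → qualifies.
Qualifying: Option A, Option B. Lowest rate is 6.97% → Option B.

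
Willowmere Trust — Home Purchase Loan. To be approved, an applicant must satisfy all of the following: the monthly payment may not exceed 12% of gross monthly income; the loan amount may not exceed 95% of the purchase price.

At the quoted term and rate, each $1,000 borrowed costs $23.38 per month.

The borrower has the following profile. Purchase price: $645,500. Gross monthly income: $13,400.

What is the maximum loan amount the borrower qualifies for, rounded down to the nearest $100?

Payment cap: 12% × $13,400 = $1,608/month.
At $23.38 per $1,000, that supports 1,608/23.38 × 1,000 ≈ $68,776 → $68,700.
LTV cap: 95% × $645,500 = $613,225 → $613,200.
Binding constraint: payment-to-income.

$68,700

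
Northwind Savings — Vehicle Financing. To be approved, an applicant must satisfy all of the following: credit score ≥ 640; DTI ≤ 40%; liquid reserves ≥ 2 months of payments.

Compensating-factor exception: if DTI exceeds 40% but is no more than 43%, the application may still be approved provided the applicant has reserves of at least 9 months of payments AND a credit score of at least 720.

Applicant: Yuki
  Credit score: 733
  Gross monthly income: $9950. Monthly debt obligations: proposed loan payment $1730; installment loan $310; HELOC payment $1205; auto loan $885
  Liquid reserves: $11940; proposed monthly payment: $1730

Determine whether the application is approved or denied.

Denied

Credit score 733 ≥ 640 (meets base)
Total debts = (1,730 + 310 + 1,205 + 885) = 4,130. DTI = 4,130/9,950 = 41.5% > 40% — standard DTI limit exceeded.
Liquid reserves cover 11,940/1,730 = 6.9 months — ≥ 2 required
41.5% falls in the override range (40%–43%), so the compensating-factor test applies.
Override check — reserves: 6.9 mo (short of 9); score: 733 (ok).
Override conditions not both satisfied; exception does not apply.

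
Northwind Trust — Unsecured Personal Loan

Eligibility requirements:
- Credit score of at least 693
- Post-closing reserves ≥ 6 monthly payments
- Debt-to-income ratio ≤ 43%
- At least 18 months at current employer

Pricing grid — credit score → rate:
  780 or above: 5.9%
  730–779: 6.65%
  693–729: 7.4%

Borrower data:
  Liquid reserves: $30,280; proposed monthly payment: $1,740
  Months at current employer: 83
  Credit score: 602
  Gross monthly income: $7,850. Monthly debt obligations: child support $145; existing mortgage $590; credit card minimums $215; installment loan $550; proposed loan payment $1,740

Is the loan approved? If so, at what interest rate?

Denied

Credit score 602 < 693 (below minimum)
Reserves: 30,280 ÷ 1,740 = 17.4 months (meets 6-month minimum)
Employment 83 ≥ 18 months
Total monthly debts = (145 + 590 + 215 + 550 + 1,740) = 3,240. DTI = 3,240/7,850 = 41.3% ≤ 43%
Not all requirements met → denied.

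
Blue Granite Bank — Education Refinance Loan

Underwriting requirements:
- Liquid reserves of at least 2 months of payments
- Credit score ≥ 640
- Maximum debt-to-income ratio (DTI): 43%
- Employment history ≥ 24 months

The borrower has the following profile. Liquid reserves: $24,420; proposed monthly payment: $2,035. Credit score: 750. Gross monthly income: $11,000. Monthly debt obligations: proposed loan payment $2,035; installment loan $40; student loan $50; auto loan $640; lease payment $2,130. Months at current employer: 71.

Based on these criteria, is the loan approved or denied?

Denied

Reserves = 24,420/2,035 = 12.0 months ≥ 2
Credit score 750 ≥ 640 (meets)
Total monthly debts = (2,035 + 40 + 50 + 640 + 2,130) = 4,895. Debt-to-income = 4,895/11,000 = 44.5% — over 43% limit
Employment 71 ≥ 24 months
Fails on DTI.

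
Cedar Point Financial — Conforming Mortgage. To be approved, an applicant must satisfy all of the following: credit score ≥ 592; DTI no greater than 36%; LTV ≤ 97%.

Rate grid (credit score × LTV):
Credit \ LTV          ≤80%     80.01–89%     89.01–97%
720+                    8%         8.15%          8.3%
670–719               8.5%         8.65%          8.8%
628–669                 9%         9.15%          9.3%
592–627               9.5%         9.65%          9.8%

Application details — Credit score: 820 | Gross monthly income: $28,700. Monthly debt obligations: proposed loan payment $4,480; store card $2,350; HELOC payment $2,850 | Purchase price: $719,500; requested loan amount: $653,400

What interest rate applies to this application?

Credit score 820 ≥ 592; Total monthly debts = (4,480 + 2,350 + 2,850) = 9,680. Debt-to-income = 9,680/28,700 = 33.7% — meets 36% limit
LTV: 653,400 ÷ 719,500 = 90.8%, within 97% cap
Score 820 is in the 720+ band; LTV 90.8% is in the 89.01–97% band → 8.3%.

8.3%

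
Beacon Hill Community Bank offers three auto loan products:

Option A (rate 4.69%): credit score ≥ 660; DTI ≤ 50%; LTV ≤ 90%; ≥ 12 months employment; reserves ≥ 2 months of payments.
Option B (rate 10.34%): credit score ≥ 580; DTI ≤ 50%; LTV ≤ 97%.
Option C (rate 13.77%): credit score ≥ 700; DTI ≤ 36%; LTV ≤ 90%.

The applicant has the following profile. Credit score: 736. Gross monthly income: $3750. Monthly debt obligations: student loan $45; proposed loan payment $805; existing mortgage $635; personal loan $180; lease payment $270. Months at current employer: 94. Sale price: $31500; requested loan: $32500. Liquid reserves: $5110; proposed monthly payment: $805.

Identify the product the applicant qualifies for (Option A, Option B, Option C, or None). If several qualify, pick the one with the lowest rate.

Total debts = (45 + 805 + 635 + 180 + 270) = 1,935; DTI = 1,935/3,750 = 51.6%.
LTV = 32,500/31,500 = 103.2%.
Reserves = 5,110/805 = 6.3 months.
Option A: score 736 ≥ 660; DTI 51.6% > 50%; LTV 103.2% > 90%; employment 94 ≥ 12 mo; reserves 6.3 ≥ 2 mo → does not qualify.
Option B: score 736 ≥ 580; DTI 51.6% > 50%; LTV 103.2% > 97% → does not qualify.
Option C: score 736 ≥ 700; DTI 51.6% > 36%; LTV 103.2% > 90% → does not qualify.

None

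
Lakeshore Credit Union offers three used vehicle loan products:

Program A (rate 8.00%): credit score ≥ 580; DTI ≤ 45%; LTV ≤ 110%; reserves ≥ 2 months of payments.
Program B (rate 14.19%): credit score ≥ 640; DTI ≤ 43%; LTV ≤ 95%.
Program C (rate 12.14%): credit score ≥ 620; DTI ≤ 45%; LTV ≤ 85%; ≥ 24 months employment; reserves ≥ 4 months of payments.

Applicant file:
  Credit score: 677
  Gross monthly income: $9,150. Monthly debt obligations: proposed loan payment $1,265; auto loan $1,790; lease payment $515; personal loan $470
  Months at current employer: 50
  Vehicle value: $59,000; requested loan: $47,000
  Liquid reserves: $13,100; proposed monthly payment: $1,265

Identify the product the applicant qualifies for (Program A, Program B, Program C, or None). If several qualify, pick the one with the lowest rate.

Program A

Total debts = (1,265 + 1,790 + 515 + 470) = 4,040; DTI = 4,040/9,150 = 44.2%.
LTV = 47,000/59,000 = 79.7%.
Reserves = 13,100/1,265 = 10.4 months.
Program A: score 677 ≥ 580; DTI 44.2% ≤ 45%; LTV 79.7% ≤ 110%; reserves 10.4 ≥ 2 mo → qualifies.
Program B: score 677 ≥ 640; DTI 44.2% > 43%; LTV 79.7% ≤ 95% → does not qualify.
Program C: score 677 ≥ 620; DTI 44.2% ≤ 45%; LTV 79.7% ≤ 85%; employment 50 ≥ 24 mo; reserves 10.4 ≥ 4 mo → qualifies.
Qualifying: Program A, Program C. Lowest rate is 8.00% → Program A.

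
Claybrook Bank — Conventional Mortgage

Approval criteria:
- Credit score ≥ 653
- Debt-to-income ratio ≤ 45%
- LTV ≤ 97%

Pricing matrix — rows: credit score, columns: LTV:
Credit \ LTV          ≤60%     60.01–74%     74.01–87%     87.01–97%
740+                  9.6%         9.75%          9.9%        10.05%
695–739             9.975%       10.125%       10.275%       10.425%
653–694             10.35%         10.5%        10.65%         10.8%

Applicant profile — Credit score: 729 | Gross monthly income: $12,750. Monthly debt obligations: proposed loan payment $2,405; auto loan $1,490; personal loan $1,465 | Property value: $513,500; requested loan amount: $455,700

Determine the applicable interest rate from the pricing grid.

10.425%

Credit score 729 ≥ 653; Total monthly debts = (2,405 + 1,490 + 1,465) = 5,360. DTI: 5,360 ÷ 12,750 = 42%, within the 45% cap
LTV: 455,700 ÷ 513,500 = 88.7%, within 97% cap
Score 729 is in the 695–739 band; LTV 88.7% is in the 87.01–97% band → 10.425%.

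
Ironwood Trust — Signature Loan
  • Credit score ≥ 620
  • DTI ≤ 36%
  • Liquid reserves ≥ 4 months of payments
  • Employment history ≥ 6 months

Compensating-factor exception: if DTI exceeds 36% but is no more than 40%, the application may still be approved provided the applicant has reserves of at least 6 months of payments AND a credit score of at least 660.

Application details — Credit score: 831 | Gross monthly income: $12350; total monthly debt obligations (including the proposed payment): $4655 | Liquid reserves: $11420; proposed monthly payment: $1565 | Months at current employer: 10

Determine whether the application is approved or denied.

Approved

Credit score 831 ≥ 620 (meets base)
DTI: 4,655 ÷ 12,350 = 37.7%, over the 36% base limit.
Liquid reserves cover 11,420/1,565 = 7.3 months — ≥ 4 required
Employment 10 ≥ 6 months
DTI 37.7% is within the 36%–40% exception band; checking compensating factors.
Override check — reserves: 7.3 mo (ok); score: 831 (ok).
Both override conditions satisfied; DTI exception granted.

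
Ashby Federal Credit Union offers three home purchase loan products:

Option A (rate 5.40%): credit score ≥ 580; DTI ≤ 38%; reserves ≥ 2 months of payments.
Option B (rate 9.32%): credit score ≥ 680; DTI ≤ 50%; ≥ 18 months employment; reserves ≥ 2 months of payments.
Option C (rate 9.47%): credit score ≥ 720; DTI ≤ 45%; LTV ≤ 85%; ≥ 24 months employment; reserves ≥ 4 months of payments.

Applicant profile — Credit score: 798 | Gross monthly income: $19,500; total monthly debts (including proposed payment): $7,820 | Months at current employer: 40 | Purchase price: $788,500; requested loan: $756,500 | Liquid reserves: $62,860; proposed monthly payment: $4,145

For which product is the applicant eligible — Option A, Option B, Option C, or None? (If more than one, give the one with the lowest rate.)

DTI = 7,820/19,500 = 40.1%.
LTV = 756,500/788,500 = 95.9%.
Reserves = 62,860/4,145 = 15.2 months.
Option A: score 798 ≥ 580; DTI 40.1% > 38%; reserves 15.2 ≥ 2 mo → does not qualify.
Option B: score 798 ≥ 680; DTI 40.1% ≤ 50%; employment 40 ≥ 18 mo; reserves 15.2 ≥ 2 mo → qualifies.
Option C: score 798 ≥ 720; DTI 40.1% ≤ 45%; LTV 95.9% > 85%; employment 40 ≥ 24 mo; reserves 15.2 ≥ 4 mo → does not qualify.

Option B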